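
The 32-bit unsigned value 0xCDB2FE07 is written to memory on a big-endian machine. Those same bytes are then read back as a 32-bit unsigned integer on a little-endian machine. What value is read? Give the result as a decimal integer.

134132429

Stored big-endian, the bytes at ascending addresses are CD B2 FE 07.
Read back as little-endian, the first byte is least significant, giving 0x07FEB2CD.
0x07FEB2CD = 134132429.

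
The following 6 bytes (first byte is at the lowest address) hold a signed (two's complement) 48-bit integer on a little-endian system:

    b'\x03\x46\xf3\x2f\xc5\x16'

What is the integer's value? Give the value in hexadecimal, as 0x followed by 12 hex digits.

0x16C52FF34603

Little-endian: lowest address holds the least-significant byte.
Reassemble most-significant byte first: 16 C5 2F F3 46 03 → 0x16C52FF34603.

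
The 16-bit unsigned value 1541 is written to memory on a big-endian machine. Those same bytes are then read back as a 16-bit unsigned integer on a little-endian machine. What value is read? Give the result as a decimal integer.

1541 in 16-bit hexadecimal is 0x0605.
Stored big-endian, the bytes at ascending addresses are 06 05.
Read back as little-endian, the first byte is least significant, giving 0x0506.
0x0506 = 1286.

1286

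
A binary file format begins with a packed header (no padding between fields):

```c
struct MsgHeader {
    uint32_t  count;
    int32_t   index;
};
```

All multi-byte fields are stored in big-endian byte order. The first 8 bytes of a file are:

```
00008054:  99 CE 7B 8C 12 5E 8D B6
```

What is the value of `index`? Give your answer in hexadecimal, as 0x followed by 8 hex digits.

`index` follows `count` (4 bytes), so it starts at byte offset 4 and occupies 4 bytes.
Bytes at offsets 4..7: 12 5E 8D B6.
Big-endian stores the most-significant byte at the lowest address.
The bytes are already most-significant first: 0x125E8DB6.

0x125E8DB6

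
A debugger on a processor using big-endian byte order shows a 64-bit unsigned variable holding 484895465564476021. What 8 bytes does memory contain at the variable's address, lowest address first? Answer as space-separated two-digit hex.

484895465564476021 in hexadecimal, padded to 64 bits, is 0x06BAB1DB5A2B1275.
Split into bytes (most-significant first): 06 BA B1 DB 5A 2B 12 75.
Big-endian stores the most-significant byte at the lowest address.
So the memory order matches the most-significant-first order: 06 BA B1 DB 5A 2B 12 75.

06 BA B1 DB 5A 2B 12 75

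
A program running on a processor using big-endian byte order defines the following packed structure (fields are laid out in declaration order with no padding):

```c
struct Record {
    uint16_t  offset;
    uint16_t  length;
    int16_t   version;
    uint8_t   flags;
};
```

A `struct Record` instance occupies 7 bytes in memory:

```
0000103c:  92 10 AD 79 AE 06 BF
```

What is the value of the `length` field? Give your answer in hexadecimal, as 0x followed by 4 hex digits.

`length` follows `offset` (2 bytes), so it starts at byte offset 2 and occupies 2 bytes.
Bytes at offsets 2..3: AD 79.
In big-endian order the high byte comes first in memory.
The bytes are already most-significant first: 0xAD79.

0xAD79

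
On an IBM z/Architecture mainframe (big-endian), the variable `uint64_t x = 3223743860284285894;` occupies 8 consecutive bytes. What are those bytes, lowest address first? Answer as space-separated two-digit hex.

2C BD 09 F5 F7 17 63 C6

3223743860284285894 in hexadecimal, padded to 64 bits, is 0x2CBD09F5F71763C6.
Split into bytes (most-significant first): 2C BD 09 F5 F7 17 63 C6.
Big-endian: lowest address holds the most-significant byte.
So the memory order matches the most-significant-first order: 2C BD 09 F5 F7 17 63 C6.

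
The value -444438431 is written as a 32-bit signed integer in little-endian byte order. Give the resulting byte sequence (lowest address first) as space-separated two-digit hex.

61 68 82 E5

Two's complement of -444438431 in 32 bits: 444438431 = 0x1A7D979F; invert → 0xE5826860; add 1 → 0xE5826861.
Split into bytes (most-significant first): E5 82 68 61.
Little-endian stores the least-significant byte at the lowest address.
So at ascending addresses the bytes are 61 68 82 E5.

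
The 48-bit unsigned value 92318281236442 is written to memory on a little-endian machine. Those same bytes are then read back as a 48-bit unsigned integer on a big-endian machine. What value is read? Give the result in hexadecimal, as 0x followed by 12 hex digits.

92318281236442 in 48-bit hexadecimal is 0x53F6865BFFDA.
Stored little-endian, the bytes at ascending addresses are DA FF 5B 86 F6 53.
Read back as big-endian, the last byte is least significant, giving 0xDAFF5B86F653.

0xDAFF5B86F653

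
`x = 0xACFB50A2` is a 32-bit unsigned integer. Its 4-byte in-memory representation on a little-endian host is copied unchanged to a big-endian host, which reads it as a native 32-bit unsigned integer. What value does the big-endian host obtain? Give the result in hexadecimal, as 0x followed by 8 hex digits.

Stored little-endian, the bytes at ascending addresses are A2 50 FB AC.
Read back as big-endian, the last byte is least significant, giving 0xA250FBAC.

0xA250FBAC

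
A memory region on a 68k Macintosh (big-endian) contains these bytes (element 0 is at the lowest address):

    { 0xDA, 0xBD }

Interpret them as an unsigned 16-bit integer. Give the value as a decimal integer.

Big-endian stores the most-significant byte at the lowest address.
The bytes are already most-significant first: 0xDABD.
0xDABD = 55997.

55997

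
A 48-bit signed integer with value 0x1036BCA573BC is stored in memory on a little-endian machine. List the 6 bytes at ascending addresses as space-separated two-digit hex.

Split into bytes (most-significant first): 10 36 BC A5 73 BC.
Little-endian: lowest address holds the least-significant byte.
So at ascending addresses the bytes are BC 73 A5 BC 36 10.

BC 73 A5 BC 36 10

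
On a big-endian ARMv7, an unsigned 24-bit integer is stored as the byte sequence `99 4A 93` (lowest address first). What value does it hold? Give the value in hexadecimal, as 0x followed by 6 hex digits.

0x994A93

In big-endian order the high byte comes first in memory.
The bytes are already most-significant first: 0x994A93.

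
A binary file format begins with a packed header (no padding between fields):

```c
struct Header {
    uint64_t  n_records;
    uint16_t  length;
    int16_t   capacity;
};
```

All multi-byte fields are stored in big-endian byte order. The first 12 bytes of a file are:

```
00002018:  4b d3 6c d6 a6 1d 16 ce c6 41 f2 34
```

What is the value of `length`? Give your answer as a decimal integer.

50753

`length` follows `n_records` (8 bytes), so it starts at byte offset 8 and occupies 2 bytes.
Bytes at offsets 8..9: C6 41.
In big-endian order the high byte comes first in memory.
The bytes are already most-significant first: 0xC641.
0xC641 = 50753.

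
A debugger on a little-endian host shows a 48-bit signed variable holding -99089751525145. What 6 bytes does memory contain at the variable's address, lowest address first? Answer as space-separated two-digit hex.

Two's complement of -99089751525145 in 48 bits: 99089751525145 = 0x5A1F2170C719; invert → 0xA5E0DE8F38E6; add 1 → 0xA5E0DE8F38E7.
Split into bytes (most-significant first): A5 E0 DE 8F 38 E7.
In little-endian order the low byte comes first in memory.
So at ascending addresses the bytes are E7 38 8F DE E0 A5.

E7 38 8F DE E0 A5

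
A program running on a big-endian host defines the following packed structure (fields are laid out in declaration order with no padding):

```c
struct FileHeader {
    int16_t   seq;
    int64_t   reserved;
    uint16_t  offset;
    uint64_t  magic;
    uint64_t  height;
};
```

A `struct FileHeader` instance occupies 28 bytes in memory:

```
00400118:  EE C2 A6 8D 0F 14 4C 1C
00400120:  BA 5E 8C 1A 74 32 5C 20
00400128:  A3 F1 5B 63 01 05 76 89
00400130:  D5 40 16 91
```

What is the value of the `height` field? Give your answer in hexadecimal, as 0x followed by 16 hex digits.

`height` follows `seq` (2 B), `reserved` (8 B), `offset` (2 B), `magic` (8 B), so it starts at offset 2 + 8 + 2 + 8 = 20 and occupies 8 bytes.
Bytes at offsets 20..27: 01 05 76 89 D5 40 16 91.
Big-endian: lowest address holds the most-significant byte.
The bytes are already most-significant first: 0x01057689D5401691.

0x01057689D5401691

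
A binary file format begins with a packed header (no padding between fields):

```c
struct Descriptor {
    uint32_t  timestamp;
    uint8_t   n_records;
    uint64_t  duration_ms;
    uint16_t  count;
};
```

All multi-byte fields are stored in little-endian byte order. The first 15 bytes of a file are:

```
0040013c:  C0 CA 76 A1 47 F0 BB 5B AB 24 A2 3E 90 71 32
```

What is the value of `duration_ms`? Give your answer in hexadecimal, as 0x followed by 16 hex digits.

0x903EA224AB5BBBF0

`duration_ms` follows `timestamp` (4 B), `n_records` (1 B), so it starts at offset 4 + 1 = 5 and occupies 8 bytes.
Bytes at offsets 5..12: F0 BB 5B AB 24 A2 3E 90.
In little-endian order the low byte comes first in memory.
Reassemble most-significant byte first: 90 3E A2 24 AB 5B BB F0 → 0x903EA224AB5BBBF0.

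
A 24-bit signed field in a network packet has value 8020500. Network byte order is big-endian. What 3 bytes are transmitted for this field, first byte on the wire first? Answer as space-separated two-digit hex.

8020500 in hexadecimal, padded to 24 bits, is 0x7A6214.
Split into bytes (most-significant first): 7A 62 14.
In big-endian order the high byte comes first in memory.
So the memory order matches the most-significant-first order: 7A 62 14.

7A 62 14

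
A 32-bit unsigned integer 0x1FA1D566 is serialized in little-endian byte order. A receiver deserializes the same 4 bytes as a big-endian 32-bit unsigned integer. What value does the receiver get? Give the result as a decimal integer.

1725276447

Stored little-endian, the bytes at ascending addresses are 66 D5 A1 1F.
Read back as big-endian, the last byte is least significant, giving 0x66D5A11F.
0x66D5A11F = 1725276447.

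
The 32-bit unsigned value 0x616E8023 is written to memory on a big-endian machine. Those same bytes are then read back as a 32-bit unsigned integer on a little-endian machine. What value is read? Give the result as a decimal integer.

Stored big-endian, the bytes at ascending addresses are 61 6E 80 23.
Read back as little-endian, the first byte is least significant, giving 0x23806E61.
0x23806E61 = 595619425.

595619425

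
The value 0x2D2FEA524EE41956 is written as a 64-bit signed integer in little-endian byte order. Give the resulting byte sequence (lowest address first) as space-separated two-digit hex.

Split into bytes (most-significant first): 2D 2F EA 52 4E E4 19 56.
In little-endian order the low byte comes first in memory.
So at ascending addresses the bytes are 56 19 E4 4E 52 EA 2F 2D.

56 19 E4 4E 52 EA 2F 2D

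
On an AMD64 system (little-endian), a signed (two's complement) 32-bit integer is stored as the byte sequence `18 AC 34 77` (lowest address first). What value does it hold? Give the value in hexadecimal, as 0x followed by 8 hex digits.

0x7734AC18

In little-endian order the low byte comes first in memory.
Reassemble most-significant byte first: 77 34 AC 18 → 0x7734AC18.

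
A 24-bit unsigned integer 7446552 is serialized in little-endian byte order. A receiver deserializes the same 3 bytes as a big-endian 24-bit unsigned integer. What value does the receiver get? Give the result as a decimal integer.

7446552 in 24-bit hexadecimal is 0x71A018.
Stored little-endian, the bytes at ascending addresses are 18 A0 71.
Read back as big-endian, the last byte is least significant, giving 0x18A071.
0x18A071 = 1613937.

1613937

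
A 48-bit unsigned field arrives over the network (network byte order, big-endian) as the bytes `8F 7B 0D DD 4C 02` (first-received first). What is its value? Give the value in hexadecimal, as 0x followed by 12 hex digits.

0x8F7B0DDD4C02

Big-endian stores the most-significant byte at the lowest address.
The bytes are already most-significant first: 0x8F7B0DDD4C02.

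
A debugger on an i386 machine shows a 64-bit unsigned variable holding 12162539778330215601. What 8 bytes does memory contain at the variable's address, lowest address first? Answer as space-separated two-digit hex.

12162539778330215601 in hexadecimal, padded to 64 bits, is 0xA8CA057D0DEE44B1.
Split into bytes (most-significant first): A8 CA 05 7D 0D EE 44 B1.
Little-endian: lowest address holds the least-significant byte.
So at ascending addresses the bytes are B1 44 EE 0D 7D 05 CA A8.

B1 44 EE 0D 7D 05 CA A8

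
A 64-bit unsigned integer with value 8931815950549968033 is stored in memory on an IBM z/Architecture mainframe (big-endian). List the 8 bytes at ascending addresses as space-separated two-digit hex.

7B F4 2F 48 C3 B2 E4 A1

8931815950549968033 in hexadecimal, padded to 64 bits, is 0x7BF42F48C3B2E4A1.
Split into bytes (most-significant first): 7B F4 2F 48 C3 B2 E4 A1.
Big-endian: lowest address holds the most-significant byte.
So the memory order matches the most-significant-first order: 7B F4 2F 48 C3 B2 E4 A1.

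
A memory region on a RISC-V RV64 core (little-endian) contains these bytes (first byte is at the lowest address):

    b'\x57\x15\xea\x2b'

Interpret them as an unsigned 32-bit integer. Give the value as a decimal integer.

Little-endian stores the least-significant byte at the lowest address.
Reassemble most-significant byte first: 2B EA 15 57 → 0x2BEA1557.
0x2BEA1557 = 736761175.

736761175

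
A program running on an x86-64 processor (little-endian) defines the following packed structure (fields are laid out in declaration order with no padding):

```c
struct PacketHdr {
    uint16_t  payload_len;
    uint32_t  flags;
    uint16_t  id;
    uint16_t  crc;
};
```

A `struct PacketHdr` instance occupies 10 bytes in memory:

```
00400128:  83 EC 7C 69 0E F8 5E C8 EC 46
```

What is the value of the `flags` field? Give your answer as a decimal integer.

4161694076

`flags` follows `payload_len` (2 bytes), so it starts at byte offset 2 and occupies 4 bytes.
Bytes at offsets 2..5: 7C 69 0E F8.
In little-endian order the low byte comes first in memory.
Reassemble most-significant byte first: F8 0E 69 7C → 0xF80E697C.
0xF80E697C = 4161694076.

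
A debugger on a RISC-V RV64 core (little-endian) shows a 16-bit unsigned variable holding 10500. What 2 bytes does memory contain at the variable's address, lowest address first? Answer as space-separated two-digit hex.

04 29

10500 in hexadecimal, padded to 16 bits, is 0x2904.
Split into bytes (most-significant first): 29 04.
Little-endian: lowest address holds the least-significant byte.
So at ascending addresses the bytes are 04 29.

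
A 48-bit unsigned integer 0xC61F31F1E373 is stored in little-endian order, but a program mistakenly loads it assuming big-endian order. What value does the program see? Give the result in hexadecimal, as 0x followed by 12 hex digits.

0x73E3F1311FC6

Stored little-endian, the bytes at ascending addresses are 73 E3 F1 31 1F C6.
Read back as big-endian, the last byte is least significant, giving 0x73E3F1311FC6.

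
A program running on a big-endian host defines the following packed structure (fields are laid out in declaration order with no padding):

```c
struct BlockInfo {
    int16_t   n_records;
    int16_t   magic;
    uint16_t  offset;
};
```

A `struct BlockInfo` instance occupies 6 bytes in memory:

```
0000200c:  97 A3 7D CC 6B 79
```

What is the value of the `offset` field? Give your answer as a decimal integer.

`offset` follows `n_records` (2 B), `magic` (2 B), so it starts at offset 2 + 2 = 4 and occupies 2 bytes.
Bytes at offsets 4..5: 6B 79.
In big-endian order the high byte comes first in memory.
The bytes are already most-significant first: 0x6B79.
0x6B79 = 27513.

27513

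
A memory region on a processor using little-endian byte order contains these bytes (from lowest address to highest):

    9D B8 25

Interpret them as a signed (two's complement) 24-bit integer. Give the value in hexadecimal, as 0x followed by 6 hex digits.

0x25B89D

Little-endian stores the least-significant byte at the lowest address.
Reassemble most-significant byte first: 25 B8 9D → 0x25B89D.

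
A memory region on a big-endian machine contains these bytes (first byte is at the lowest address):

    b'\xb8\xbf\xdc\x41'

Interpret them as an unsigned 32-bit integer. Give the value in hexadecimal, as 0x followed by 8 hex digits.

In big-endian order the high byte comes first in memory.
The bytes are already most-significant first: 0xB8BFDC41.

0xB8BFDC41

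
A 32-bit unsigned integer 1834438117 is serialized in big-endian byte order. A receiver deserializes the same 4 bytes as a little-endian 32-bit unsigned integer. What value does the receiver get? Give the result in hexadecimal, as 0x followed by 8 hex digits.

0xE54D576D

1834438117 in 32-bit hexadecimal is 0x6D574DE5.
Stored big-endian, the bytes at ascending addresses are 6D 57 4D E5.
Read back as little-endian, the first byte is least significant, giving 0xE54D576D.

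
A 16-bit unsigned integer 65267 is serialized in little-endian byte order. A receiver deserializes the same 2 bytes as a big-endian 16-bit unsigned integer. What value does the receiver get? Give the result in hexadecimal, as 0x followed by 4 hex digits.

65267 in 16-bit hexadecimal is 0xFEF3.
Stored little-endian, the bytes at ascending addresses are F3 FE.
Read back as big-endian, the last byte is least significant, giving 0xF3FE.

0xF3FE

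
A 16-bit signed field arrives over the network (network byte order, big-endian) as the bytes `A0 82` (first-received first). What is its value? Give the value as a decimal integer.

In big-endian order the high byte comes first in memory.
The bytes are already most-significant first: 0xA082.
Top bit is set, so as a signed 16-bit value this is 0xA082 − 2^16 = -24446.

-24446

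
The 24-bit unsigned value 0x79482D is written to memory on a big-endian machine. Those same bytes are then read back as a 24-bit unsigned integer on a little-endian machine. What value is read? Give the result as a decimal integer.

Stored big-endian, the bytes at ascending addresses are 79 48 2D.
Read back as little-endian, the first byte is least significant, giving 0x2D4879.
0x2D4879 = 2967673.

2967673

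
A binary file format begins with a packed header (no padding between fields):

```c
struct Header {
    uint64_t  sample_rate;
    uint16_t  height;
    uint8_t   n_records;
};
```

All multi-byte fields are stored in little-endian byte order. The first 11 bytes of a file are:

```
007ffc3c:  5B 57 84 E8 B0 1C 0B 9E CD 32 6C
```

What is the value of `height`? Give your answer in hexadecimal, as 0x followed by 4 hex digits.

0x32CD

`height` follows `sample_rate` (8 bytes), so it starts at byte offset 8 and occupies 2 bytes.
Bytes at offsets 8..9: CD 32.
Little-endian stores the least-significant byte at the lowest address.
Reassemble most-significant byte first: 32 CD → 0x32CD.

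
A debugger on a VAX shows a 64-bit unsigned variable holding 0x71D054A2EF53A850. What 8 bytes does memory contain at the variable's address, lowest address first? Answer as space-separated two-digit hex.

50 A8 53 EF A2 54 D0 71

Split into bytes (most-significant first): 71 D0 54 A2 EF 53 A8 50.
Little-endian: lowest address holds the least-significant byte.
So at ascending addresses the bytes are 50 A8 53 EF A2 54 D0 71.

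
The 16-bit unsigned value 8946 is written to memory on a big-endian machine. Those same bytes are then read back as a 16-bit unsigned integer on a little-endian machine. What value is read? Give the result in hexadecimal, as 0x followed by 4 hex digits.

8946 in 16-bit hexadecimal is 0x22F2.
Stored big-endian, the bytes at ascending addresses are 22 F2.
Read back as little-endian, the first byte is least significant, giving 0xF222.

0xF222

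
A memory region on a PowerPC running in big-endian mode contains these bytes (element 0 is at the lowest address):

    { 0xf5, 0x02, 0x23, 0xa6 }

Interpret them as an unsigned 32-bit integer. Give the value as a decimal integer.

4110558118

Big-endian stores the most-significant byte at the lowest address.
The bytes are already most-significant first: 0xF50223A6.
0xF50223A6 = 4110558118.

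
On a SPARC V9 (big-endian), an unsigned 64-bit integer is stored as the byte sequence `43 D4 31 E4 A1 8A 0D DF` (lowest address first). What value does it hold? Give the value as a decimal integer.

4887586353636314591

In big-endian order the high byte comes first in memory.
The bytes are already most-significant first: 0x43D431E4A18A0DDF.
0x43D431E4A18A0DDF = 4887586353636314591.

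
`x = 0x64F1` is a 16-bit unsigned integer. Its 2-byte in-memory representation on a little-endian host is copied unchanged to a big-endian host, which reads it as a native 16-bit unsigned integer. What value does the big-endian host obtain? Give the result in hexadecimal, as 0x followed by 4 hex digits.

Stored little-endian, the bytes at ascending addresses are F1 64.
Read back as big-endian, the last byte is least significant, giving 0xF164.

0xF164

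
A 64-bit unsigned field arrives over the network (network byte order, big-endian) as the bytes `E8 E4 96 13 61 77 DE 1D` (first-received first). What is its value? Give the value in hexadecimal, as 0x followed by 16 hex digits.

0xE8E496136177DE1D

Big-endian stores the most-significant byte at the lowest address.
The bytes are already most-significant first: 0xE8E496136177DE1D.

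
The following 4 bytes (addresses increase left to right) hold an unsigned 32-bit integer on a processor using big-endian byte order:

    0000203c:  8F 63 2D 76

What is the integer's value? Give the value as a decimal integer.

2405641590

Big-endian stores the most-significant byte at the lowest address.
The bytes are already most-significant first: 0x8F632D76.
0x8F632D76 = 2405641590.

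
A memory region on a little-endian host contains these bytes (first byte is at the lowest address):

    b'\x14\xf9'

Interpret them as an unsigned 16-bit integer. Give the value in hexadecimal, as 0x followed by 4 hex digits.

Little-endian stores the least-significant byte at the lowest address.
Reassemble most-significant byte first: F9 14 → 0xF914.

0xF914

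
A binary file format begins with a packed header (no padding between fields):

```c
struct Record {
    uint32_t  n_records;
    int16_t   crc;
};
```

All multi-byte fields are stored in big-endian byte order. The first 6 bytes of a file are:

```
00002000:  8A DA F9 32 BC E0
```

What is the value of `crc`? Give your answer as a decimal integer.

-17184

`crc` follows `n_records` (4 bytes), so it starts at byte offset 4 and occupies 2 bytes.
Bytes at offsets 4..5: BC E0.
Big-endian: lowest address holds the most-significant byte.
The bytes are already most-significant first: 0xBCE0.
Top bit is set, so as a signed 16-bit value this is 0xBCE0 − 2^16 = -17184.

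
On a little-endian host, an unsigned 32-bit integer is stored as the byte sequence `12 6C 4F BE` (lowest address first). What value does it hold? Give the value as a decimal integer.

3192876050

In little-endian order the low byte comes first in memory.
Reassemble most-significant byte first: BE 4F 6C 12 → 0xBE4F6C12.
0xBE4F6C12 = 3192876050.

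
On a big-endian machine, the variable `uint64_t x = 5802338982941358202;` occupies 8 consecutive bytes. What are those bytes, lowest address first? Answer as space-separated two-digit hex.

5802338982941358202 in hexadecimal, padded to 64 bits, is 0x50860C90189EF87A.
Split into bytes (most-significant first): 50 86 0C 90 18 9E F8 7A.
In big-endian order the high byte comes first in memory.
So the memory order matches the most-significant-first order: 50 86 0C 90 18 9E F8 7A.

50 86 0C 90 18 9E F8 7A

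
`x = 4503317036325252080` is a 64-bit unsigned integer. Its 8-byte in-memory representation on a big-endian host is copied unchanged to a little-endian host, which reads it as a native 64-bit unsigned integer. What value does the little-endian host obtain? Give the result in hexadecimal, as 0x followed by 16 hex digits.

4503317036325252080 in 64-bit hexadecimal is 0x3E7EFEFC2521ABF0.
Stored big-endian, the bytes at ascending addresses are 3E 7E FE FC 25 21 AB F0.
Read back as little-endian, the first byte is least significant, giving 0xF0AB2125FCFE7E3E.

0xF0AB2125FCFE7E3E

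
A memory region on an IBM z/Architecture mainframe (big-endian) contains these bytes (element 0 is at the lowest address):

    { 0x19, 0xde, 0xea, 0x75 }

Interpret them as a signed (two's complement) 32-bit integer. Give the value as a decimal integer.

434039413

In big-endian order the high byte comes first in memory.
The bytes are already most-significant first: 0x19DEEA75.
0x19DEEA75 = 434039413.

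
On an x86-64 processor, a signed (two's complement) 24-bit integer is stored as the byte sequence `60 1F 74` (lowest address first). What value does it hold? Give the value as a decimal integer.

7610208

Little-endian stores the least-significant byte at the lowest address.
Reassemble most-significant byte first: 74 1F 60 → 0x741F60.
0x741F60 = 7610208.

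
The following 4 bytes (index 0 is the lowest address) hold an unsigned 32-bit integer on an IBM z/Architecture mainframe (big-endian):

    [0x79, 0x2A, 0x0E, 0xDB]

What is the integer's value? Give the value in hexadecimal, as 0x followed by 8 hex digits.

0x792A0EDB

In big-endian order the high byte comes first in memory.
The bytes are already most-significant first: 0x792A0EDB.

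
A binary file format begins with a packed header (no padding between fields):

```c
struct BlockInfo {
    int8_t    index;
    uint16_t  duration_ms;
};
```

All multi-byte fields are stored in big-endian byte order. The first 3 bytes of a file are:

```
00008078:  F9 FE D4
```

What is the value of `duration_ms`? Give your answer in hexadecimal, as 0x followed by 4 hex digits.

0xFED4

`duration_ms` follows `index` (1 byte), so it starts at byte offset 1 and occupies 2 bytes.
Bytes at offsets 1..2: FE D4.
Big-endian: lowest address holds the most-significant byte.
The bytes are already most-significant first: 0xFED4.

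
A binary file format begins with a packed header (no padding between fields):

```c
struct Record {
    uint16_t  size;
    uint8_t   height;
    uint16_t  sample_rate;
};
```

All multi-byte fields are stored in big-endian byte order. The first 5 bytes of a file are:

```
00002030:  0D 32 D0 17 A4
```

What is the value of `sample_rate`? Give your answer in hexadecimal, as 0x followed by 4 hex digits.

`sample_rate` follows `size` (2 B), `height` (1 B), so it starts at offset 2 + 1 = 3 and occupies 2 bytes.
Bytes at offsets 3..4: 17 A4.
Big-endian: lowest address holds the most-significant byte.
The bytes are already most-significant first: 0x17A4.

0x17A4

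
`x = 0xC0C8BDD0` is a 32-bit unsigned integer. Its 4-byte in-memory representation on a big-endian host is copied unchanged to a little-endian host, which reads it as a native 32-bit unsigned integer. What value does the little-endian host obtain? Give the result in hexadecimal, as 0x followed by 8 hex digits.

Stored big-endian, the bytes at ascending addresses are C0 C8 BD D0.
Read back as little-endian, the first byte is least significant, giving 0xD0BDC8C0.

0xD0BDC8C0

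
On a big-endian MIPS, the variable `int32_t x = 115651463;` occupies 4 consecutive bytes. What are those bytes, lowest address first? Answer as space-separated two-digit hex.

115651463 in hexadecimal, padded to 32 bits, is 0x06E4B387.
Split into bytes (most-significant first): 06 E4 B3 87.
Big-endian stores the most-significant byte at the lowest address.
So the memory order matches the most-significant-first order: 06 E4 B3 87.

06 E4 B3 87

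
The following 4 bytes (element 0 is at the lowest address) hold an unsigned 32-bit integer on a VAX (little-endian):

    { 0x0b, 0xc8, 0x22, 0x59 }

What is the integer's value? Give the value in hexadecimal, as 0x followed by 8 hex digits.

Little-endian: lowest address holds the least-significant byte.
Reassemble most-significant byte first: 59 22 C8 0B → 0x5922C80B.

0x5922C80B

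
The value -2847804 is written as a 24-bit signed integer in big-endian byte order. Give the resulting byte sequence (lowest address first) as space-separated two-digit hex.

Two's complement of -2847804 in 24 bits: 2847804 = 0x2B743C; invert → 0xD48BC3; add 1 → 0xD48BC4.
Split into bytes (most-significant first): D4 8B C4.
Big-endian stores the most-significant byte at the lowest address.
So the memory order matches the most-significant-first order: D4 8B C4.

D4 8B C4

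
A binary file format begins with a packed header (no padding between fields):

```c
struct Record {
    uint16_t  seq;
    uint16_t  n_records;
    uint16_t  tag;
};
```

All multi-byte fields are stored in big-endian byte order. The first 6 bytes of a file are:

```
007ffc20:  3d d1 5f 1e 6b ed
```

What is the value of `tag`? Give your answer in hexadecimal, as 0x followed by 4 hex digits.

0x6BED

`tag` follows `seq` (2 B), `n_records` (2 B), so it starts at offset 2 + 2 = 4 and occupies 2 bytes.
Bytes at offsets 4..5: 6B ED.
In big-endian order the high byte comes first in memory.
The bytes are already most-significant first: 0x6BED.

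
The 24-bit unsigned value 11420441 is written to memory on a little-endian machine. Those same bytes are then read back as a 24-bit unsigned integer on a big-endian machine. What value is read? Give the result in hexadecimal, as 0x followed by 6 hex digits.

0x1943AE

11420441 in 24-bit hexadecimal is 0xAE4319.
Stored little-endian, the bytes at ascending addresses are 19 43 AE.
Read back as big-endian, the last byte is least significant, giving 0x1943AE.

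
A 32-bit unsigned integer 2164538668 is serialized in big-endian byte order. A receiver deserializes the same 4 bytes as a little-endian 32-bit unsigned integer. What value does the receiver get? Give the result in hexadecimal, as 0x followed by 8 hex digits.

2164538668 in 32-bit hexadecimal is 0x81043D2C.
Stored big-endian, the bytes at ascending addresses are 81 04 3D 2C.
Read back as little-endian, the first byte is least significant, giving 0x2C3D0481.

0x2C3D0481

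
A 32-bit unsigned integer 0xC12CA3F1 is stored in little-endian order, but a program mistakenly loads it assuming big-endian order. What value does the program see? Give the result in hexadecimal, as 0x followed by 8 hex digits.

Stored little-endian, the bytes at ascending addresses are F1 A3 2C C1.
Read back as big-endian, the last byte is least significant, giving 0xF1A32CC1.

0xF1A32CC1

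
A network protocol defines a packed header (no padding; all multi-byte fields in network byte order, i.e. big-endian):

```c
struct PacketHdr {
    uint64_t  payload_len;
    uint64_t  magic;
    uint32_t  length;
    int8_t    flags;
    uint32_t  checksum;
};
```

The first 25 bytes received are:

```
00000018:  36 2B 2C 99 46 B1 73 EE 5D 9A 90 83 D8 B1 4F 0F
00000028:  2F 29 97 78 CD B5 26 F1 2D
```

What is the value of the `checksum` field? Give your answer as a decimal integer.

`checksum` follows `payload_len` (8 B), `magic` (8 B), `length` (4 B), `flags` (1 B), so it starts at offset 8 + 8 + 4 + 1 = 21 and occupies 4 bytes.
Bytes at offsets 21..24: B5 26 F1 2D.
Big-endian stores the most-significant byte at the lowest address.
The bytes are already most-significant first: 0xB526F12D.
0xB526F12D = 3039228205.

3039228205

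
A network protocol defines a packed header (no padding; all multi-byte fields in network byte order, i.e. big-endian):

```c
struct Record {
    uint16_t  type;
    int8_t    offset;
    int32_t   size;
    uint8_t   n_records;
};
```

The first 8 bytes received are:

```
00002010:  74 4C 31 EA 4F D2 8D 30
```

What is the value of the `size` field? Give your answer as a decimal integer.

`size` follows `type` (2 B), `offset` (1 B), so it starts at offset 2 + 1 = 3 and occupies 4 bytes.
Bytes at offsets 3..6: EA 4F D2 8D.
In big-endian order the high byte comes first in memory.
The bytes are already most-significant first: 0xEA4FD28D.
Top bit is set, so as a signed 32-bit value this is 0xEA4FD28D − 2^32 = -363867507.

-363867507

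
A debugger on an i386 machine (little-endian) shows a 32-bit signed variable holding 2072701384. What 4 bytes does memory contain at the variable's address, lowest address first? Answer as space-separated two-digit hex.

C8 E9 8A 7B

2072701384 in hexadecimal, padded to 32 bits, is 0x7B8AE9C8.
Split into bytes (most-significant first): 7B 8A E9 C8.
Little-endian: lowest address holds the least-significant byte.
So at ascending addresses the bytes are C8 E9 8A 7B.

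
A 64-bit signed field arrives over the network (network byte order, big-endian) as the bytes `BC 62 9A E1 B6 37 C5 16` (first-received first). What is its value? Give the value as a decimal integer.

Big-endian stores the most-significant byte at the lowest address.
The bytes are already most-significant first: 0xBC629AE1B637C516.
Top bit is set, so as a signed 64-bit value this is 0xBC629AE1B637C516 − 2^64 = -4872161552646028010.

-4872161552646028010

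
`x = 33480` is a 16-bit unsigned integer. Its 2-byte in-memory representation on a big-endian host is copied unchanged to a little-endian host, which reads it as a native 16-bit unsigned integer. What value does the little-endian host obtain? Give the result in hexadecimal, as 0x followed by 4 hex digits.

33480 in 16-bit hexadecimal is 0x82C8.
Stored big-endian, the bytes at ascending addresses are 82 C8.
Read back as little-endian, the first byte is least significant, giving 0xC882.

0xC882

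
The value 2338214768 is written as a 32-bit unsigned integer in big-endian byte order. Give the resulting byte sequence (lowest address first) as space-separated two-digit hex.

2338214768 in hexadecimal, padded to 32 bits, is 0x8B5E5370.
Split into bytes (most-significant first): 8B 5E 53 70.
Big-endian: lowest address holds the most-significant byte.
So the memory order matches the most-significant-first order: 8B 5E 53 70.

8B 5E 53 70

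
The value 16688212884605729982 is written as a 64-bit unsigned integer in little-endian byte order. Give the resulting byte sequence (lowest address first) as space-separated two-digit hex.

16688212884605729982 in hexadecimal, padded to 64 bits, is 0xE79871335B057CBE.
Split into bytes (most-significant first): E7 98 71 33 5B 05 7C BE.
Little-endian stores the least-significant byte at the lowest address.
So at ascending addresses the bytes are BE 7C 05 5B 33 71 98 E7.

BE 7C 05 5B 33 71 98 E7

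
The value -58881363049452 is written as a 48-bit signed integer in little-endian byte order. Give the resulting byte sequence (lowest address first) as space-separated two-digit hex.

14 84 45 9D 72 CA

Two's complement of -58881363049452 in 48 bits: 58881363049452 = 0x358D62BA7BEC; invert → 0xCA729D458413; add 1 → 0xCA729D458414.
Split into bytes (most-significant first): CA 72 9D 45 84 14.
In little-endian order the low byte comes first in memory.
So at ascending addresses the bytes are 14 84 45 9D 72 CA.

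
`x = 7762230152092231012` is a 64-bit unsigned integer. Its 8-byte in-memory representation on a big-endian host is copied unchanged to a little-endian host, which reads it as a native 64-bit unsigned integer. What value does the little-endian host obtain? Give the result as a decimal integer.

7762230152092231012 in 64-bit hexadecimal is 0x6BB8FB328048A564.
Stored big-endian, the bytes at ascending addresses are 6B B8 FB 32 80 48 A5 64.
Read back as little-endian, the first byte is least significant, giving 0x64A5488032FBB86B.
0x64A5488032FBB86B = 7252282490398423147.

7252282490398423147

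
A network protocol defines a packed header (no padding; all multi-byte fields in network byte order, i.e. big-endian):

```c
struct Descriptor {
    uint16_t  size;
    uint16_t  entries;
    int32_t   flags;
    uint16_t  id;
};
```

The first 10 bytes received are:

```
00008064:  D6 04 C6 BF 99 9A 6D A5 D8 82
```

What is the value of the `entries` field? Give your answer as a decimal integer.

50879

`entries` follows `size` (2 bytes), so it starts at byte offset 2 and occupies 2 bytes.
Bytes at offsets 2..3: C6 BF.
Big-endian: lowest address holds the most-significant byte.
The bytes are already most-significant first: 0xC6BF.
0xC6BF = 50879.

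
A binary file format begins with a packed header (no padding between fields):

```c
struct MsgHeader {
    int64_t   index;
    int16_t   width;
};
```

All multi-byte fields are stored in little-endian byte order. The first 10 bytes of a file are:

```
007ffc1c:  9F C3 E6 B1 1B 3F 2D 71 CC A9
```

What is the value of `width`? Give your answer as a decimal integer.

-22068

`width` follows `index` (8 bytes), so it starts at byte offset 8 and occupies 2 bytes.
Bytes at offsets 8..9: CC A9.
In little-endian order the low byte comes first in memory.
Reassemble most-significant byte first: A9 CC → 0xA9CC.
Top bit is set, so as a signed 16-bit value this is 0xA9CC − 2^16 = -22068.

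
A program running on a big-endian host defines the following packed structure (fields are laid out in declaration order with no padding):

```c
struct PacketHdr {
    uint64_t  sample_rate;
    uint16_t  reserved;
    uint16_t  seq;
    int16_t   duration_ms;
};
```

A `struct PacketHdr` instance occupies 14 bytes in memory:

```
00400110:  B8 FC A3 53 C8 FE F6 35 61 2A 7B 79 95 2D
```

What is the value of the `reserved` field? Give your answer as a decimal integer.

24874

`reserved` follows `sample_rate` (8 bytes), so it starts at byte offset 8 and occupies 2 bytes.
Bytes at offsets 8..9: 61 2A.
In big-endian order the high byte comes first in memory.
The bytes are already most-significant first: 0x612A.
0x612A = 24874.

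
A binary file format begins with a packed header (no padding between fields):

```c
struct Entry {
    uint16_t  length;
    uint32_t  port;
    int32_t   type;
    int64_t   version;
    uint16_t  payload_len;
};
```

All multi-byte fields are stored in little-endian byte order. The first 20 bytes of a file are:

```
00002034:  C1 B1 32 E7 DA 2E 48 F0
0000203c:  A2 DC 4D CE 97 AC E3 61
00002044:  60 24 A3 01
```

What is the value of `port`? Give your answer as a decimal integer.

786097970

`port` follows `length` (2 bytes), so it starts at byte offset 2 and occupies 4 bytes.
Bytes at offsets 2..5: 32 E7 DA 2E.
Little-endian: lowest address holds the least-significant byte.
Reassemble most-significant byte first: 2E DA E7 32 → 0x2EDAE732.
0x2EDAE732 = 786097970.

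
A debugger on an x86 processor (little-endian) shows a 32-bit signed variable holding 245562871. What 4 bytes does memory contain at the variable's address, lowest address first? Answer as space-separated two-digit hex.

245562871 in hexadecimal, padded to 32 bits, is 0x0EA2FDF7.
Split into bytes (most-significant first): 0E A2 FD F7.
Little-endian: lowest address holds the least-significant byte.
So at ascending addresses the bytes are F7 FD A2 0E.

F7 FD A2 0E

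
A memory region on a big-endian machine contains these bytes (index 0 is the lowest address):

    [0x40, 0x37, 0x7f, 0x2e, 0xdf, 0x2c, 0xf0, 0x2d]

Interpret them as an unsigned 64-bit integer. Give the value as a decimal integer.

4627306981435961389

In big-endian order the high byte comes first in memory.
The bytes are already most-significant first: 0x40377F2EDF2CF02D.
0x40377F2EDF2CF02D = 4627306981435961389.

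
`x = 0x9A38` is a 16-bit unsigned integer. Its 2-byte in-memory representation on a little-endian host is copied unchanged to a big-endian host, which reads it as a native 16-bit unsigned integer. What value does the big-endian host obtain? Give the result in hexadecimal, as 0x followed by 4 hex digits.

Stored little-endian, the bytes at ascending addresses are 38 9A.
Read back as big-endian, the last byte is least significant, giving 0x389A.

0x389A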